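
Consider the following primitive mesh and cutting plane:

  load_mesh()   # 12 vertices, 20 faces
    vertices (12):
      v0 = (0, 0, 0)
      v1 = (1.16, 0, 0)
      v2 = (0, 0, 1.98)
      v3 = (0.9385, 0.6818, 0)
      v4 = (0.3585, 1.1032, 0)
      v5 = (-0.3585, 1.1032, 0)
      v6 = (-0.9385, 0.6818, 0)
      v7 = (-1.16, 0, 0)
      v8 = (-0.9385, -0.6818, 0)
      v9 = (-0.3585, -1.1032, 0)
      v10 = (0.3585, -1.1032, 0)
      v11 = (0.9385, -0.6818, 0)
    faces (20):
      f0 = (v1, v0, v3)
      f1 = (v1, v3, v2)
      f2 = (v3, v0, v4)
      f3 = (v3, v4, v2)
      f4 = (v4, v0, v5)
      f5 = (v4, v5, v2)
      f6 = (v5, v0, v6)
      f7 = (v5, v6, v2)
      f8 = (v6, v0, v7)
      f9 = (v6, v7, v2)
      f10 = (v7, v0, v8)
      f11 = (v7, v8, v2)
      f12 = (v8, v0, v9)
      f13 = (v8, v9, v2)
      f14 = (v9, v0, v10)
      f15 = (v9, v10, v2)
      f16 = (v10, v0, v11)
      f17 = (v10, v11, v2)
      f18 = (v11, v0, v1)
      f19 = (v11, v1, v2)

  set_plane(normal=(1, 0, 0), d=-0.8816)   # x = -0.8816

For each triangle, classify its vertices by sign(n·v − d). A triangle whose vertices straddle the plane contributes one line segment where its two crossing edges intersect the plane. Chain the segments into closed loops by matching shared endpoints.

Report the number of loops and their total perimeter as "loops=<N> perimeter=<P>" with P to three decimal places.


Straddling triangles (8 of 20):
  (v5,v0,v6) [++-] → (-0.8816, 0.640463, 0)–(-0.8816, 0.723141, 0)  len=0.0827
  (v5,v6,v2) [+-+] → (-0.8816, 0.723141, 0)–(-0.8816, 0.640463, 0.120045)  len=0.1458
  (v6,v0,v7) [-+-] → (-0.8816, 0.640463, 0)–(-0.8816, 0, 0)  len=0.6405
  (v6,v7,v2) [--+] → (-0.8816, 0, 0.4752)–(-0.8816, 0.640463, 0.120045)  len=0.7323
  (v7,v0,v8) [-+-] → (-0.8816, 0, 0)–(-0.8816, -0.640463, 0)  len=0.6405
  (v7,v8,v2) [--+] → (-0.8816, -0.640463, 0.120045)–(-0.8816, 0, 0.4752)  len=0.7323
  (v8,v0,v9) [-++] → (-0.8816, -0.640463, 0)–(-0.8816, -0.723141, 0)  len=0.0827
  (v8,v9,v2) [-++] → (-0.8816, -0.723141, 0)–(-0.8816, -0.640463, 0.120045)  len=0.1458

Chained into 1 loop(s):
  loop 1: 8 segments, perimeter = 3.2025
Total perimeter = 3.202

loops=1 perimeter=3.202


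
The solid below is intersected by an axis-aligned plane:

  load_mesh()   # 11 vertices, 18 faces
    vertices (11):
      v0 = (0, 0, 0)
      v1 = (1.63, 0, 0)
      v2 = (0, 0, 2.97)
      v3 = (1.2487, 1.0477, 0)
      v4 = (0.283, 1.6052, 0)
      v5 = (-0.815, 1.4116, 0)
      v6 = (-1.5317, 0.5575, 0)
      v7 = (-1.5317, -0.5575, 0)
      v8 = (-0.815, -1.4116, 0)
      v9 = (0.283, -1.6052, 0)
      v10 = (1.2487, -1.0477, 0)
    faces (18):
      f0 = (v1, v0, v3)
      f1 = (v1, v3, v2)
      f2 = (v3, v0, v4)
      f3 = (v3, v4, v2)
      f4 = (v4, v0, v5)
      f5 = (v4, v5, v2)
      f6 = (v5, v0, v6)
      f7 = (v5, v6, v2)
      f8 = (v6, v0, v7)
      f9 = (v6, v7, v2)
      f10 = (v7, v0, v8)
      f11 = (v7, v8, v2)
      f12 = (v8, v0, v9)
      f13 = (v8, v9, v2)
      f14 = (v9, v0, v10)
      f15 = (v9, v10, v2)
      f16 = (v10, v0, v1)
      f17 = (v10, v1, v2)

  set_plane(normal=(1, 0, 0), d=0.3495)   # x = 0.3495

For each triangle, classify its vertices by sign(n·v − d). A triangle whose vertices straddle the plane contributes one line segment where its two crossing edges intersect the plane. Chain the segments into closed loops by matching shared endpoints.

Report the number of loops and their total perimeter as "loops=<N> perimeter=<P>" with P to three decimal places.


Straddling triangles (8 of 18):
  (v1,v0,v3) [+-+] → (0.3495, 0, 0)–(0.3495, 0.293242, 0)  len=0.2932
  (v1,v3,v2) [++-] → (0.3495, 0.293242, 2.13872)–(0.3495, 0, 2.33318)  len=0.3519
  (v3,v0,v4) [+--] → (0.3495, 0.293242, 0)–(0.3495, 1.56681, 0)  len=1.2736
  (v3,v4,v2) [+--] → (0.3495, 1.56681, 0)–(0.3495, 0.293242, 2.13872)  len=2.4892
  (v9,v0,v10) [--+] → (0.3495, -0.293242, 0)–(0.3495, -1.56681, 0)  len=1.2736
  (v9,v10,v2) [-+-] → (0.3495, -1.56681, 0)–(0.3495, -0.293242, 2.13872)  len=2.4892
  (v10,v0,v1) [+-+] → (0.3495, -0.293242, 0)–(0.3495, 0, 0)  len=0.2932
  (v10,v1,v2) [++-] → (0.3495, 0, 2.33318)–(0.3495, -0.293242, 2.13872)  len=0.3519

Chained into 1 loop(s):
  loop 1: 8 segments, perimeter = 8.8157
Total perimeter = 8.816

loops=1 perimeter=8.816


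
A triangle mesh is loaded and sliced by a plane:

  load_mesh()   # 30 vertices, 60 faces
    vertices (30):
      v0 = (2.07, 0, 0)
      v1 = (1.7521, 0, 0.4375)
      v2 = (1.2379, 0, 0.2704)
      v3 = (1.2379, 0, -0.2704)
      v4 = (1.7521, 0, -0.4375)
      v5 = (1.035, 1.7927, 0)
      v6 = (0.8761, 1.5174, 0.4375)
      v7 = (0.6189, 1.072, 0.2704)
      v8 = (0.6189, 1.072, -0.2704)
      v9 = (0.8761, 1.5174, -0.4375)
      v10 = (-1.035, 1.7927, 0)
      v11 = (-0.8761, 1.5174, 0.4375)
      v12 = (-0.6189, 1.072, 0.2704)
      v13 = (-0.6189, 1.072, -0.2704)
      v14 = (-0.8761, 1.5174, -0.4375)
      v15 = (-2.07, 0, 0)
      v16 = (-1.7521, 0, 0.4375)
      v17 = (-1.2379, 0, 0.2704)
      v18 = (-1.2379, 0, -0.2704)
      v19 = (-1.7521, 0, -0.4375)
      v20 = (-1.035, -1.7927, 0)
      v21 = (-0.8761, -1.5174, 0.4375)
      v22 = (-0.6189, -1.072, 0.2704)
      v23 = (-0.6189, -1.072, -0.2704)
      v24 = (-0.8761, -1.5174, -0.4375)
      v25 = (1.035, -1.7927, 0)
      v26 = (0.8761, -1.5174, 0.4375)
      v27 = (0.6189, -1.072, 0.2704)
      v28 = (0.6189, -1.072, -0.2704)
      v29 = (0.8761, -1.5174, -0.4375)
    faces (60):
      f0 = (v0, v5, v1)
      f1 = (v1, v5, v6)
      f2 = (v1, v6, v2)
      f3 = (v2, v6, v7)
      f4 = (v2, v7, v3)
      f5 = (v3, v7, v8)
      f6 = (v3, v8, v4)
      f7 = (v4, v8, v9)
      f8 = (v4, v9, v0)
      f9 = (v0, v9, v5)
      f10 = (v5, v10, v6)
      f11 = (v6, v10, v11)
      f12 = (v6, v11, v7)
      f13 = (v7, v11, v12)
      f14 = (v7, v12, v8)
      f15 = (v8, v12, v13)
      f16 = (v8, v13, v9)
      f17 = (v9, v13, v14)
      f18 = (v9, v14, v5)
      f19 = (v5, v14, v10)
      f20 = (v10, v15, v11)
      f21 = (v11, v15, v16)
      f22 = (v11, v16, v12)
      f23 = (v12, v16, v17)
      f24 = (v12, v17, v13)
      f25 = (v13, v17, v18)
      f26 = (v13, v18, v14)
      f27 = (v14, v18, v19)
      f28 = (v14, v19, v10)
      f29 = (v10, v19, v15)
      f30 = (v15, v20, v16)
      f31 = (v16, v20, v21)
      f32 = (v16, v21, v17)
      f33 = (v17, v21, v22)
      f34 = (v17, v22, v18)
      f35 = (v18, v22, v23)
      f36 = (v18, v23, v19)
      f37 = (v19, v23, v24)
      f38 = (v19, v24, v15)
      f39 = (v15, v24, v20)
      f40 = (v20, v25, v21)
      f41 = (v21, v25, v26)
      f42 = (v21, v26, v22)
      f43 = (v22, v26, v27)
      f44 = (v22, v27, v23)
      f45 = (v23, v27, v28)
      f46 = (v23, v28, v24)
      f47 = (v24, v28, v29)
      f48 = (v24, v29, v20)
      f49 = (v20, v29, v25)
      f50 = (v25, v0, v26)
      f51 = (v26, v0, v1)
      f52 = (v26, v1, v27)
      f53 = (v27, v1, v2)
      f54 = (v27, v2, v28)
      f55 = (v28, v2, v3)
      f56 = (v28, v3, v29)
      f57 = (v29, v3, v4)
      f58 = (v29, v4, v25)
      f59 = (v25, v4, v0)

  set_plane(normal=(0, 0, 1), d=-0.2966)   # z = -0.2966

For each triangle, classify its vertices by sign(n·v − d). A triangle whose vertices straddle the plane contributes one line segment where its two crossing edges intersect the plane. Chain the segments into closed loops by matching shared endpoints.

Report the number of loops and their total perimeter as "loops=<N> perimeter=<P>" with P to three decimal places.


loops=2 perimeter=19.038

Straddling triangles (24 of 60):
  (v3,v8,v4) [++-] → (0.796577, 0.903919, -0.2966)–(1.31852, 0, -0.2966)  len=1.0438
  (v4,v8,v9) [-+-] → (0.796577, 0.903919, -0.2966)–(0.659227, 1.14184, -0.2966)  len=0.2747
  (v4,v9,v0) [--+] → (1.2606, 1.02871, -0.2966)–(1.85448, 0, -0.2966)  len=1.1878
  (v0,v9,v5) [+-+] → (1.2606, 1.02871, -0.2966)–(0.927275, 1.60606, -0.2966)  len=0.6667
  (v8,v13,v9) [++-] → (-0.384495, 1.14184, -0.2966)–(0.659227, 1.14184, -0.2966)  len=1.0437
  (v9,v13,v14) [-+-] → (-0.384495, 1.14184, -0.2966)–(-0.659227, 1.14184, -0.2966)  len=0.2747
  (v9,v14,v5) [--+] → (-0.260617, 1.60606, -0.2966)–(0.927275, 1.60606, -0.2966)  len=1.1879
  (v5,v14,v10) [+-+] → (-0.260617, 1.60606, -0.2966)–(-0.927275, 1.60606, -0.2966)  len=0.6667
  (v13,v18,v14) [++-] → (-1.18117, 0.237917, -0.2966)–(-0.659227, 1.14184, -0.2966)  len=1.0438
  (v14,v18,v19) [-+-] → (-1.18117, 0.237917, -0.2966)–(-1.31852, 0, -0.2966)  len=0.2747
  (v14,v19,v10) [--+] → (-1.52115, 0.577352, -0.2966)–(-0.927275, 1.60606, -0.2966)  len=1.1878
  (v10,v19,v15) [+-+] → (-1.52115, 0.577352, -0.2966)–(-1.85448, 0, -0.2966)  len=0.6667
  (v18,v23,v19) [++-] → (-0.796577, -0.903919, -0.2966)–(-1.31852, 0, -0.2966)  len=1.0438
  (v19,v23,v24) [-+-] → (-0.796577, -0.903919, -0.2966)–(-0.659227, -1.14184, -0.2966)  len=0.2747
  (v19,v24,v15) [--+] → (-1.2606, -1.02871, -0.2966)–(-1.85448, 0, -0.2966)  len=1.1878
  (v15,v24,v20) [+-+] → (-1.2606, -1.02871, -0.2966)–(-0.927275, -1.60606, -0.2966)  len=0.6667
  (v23,v28,v24) [++-] → (0.384495, -1.14184, -0.2966)–(-0.659227, -1.14184, -0.2966)  len=1.0437
  (v24,v28,v29) [-+-] → (0.384495, -1.14184, -0.2966)–(0.659227, -1.14184, -0.2966)  len=0.2747
  (v24,v29,v20) [--+] → (0.260617, -1.60606, -0.2966)–(-0.927275, -1.60606, -0.2966)  len=1.1879
  (v20,v29,v25) [+-+] → (0.260617, -1.60606, -0.2966)–(0.927275, -1.60606, -0.2966)  len=0.6667
  (v28,v3,v29) [++-] → (1.18117, -0.237917, -0.2966)–(0.659227, -1.14184, -0.2966)  len=1.0438
  (v29,v3,v4) [-+-] → (1.18117, -0.237917, -0.2966)–(1.31852, 0, -0.2966)  len=0.2747
  (v29,v4,v25) [--+] → (1.52115, -0.577352, -0.2966)–(0.927275, -1.60606, -0.2966)  len=1.1878
  (v25,v4,v0) [+-+] → (1.52115, -0.577352, -0.2966)–(1.85448, 0, -0.2966)  len=0.6667

Chained into 2 loop(s):
  loop 1: 12 segments, perimeter = 7.9109
  loop 2: 12 segments, perimeter = 11.1271
Total perimeter = 19.038


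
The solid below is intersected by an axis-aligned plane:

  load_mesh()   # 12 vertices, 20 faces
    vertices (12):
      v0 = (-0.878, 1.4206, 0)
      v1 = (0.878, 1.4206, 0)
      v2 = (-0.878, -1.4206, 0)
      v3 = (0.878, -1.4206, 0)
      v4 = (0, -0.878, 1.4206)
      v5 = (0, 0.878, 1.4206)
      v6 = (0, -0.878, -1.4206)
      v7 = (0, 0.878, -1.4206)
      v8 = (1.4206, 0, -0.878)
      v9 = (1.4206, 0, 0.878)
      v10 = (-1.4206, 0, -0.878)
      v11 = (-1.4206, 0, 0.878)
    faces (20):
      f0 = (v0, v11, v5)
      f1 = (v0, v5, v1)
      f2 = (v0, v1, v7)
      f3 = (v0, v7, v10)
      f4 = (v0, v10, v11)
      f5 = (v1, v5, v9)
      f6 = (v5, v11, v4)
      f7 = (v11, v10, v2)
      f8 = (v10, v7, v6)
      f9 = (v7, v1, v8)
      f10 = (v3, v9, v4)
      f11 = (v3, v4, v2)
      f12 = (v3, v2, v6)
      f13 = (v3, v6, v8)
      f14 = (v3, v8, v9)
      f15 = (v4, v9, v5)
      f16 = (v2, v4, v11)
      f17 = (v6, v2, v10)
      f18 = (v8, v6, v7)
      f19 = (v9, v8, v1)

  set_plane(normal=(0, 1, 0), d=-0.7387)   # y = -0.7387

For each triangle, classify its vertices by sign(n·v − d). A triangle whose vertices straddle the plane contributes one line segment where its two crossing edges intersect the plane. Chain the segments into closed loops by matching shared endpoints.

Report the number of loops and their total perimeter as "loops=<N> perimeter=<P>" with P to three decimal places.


loops=1 perimeter=7.816

Straddling triangles (10 of 20):
  (v5,v11,v4) [++-] → (-0.225387, -0.7387, 1.33451)–(0, -0.7387, 1.4206)  len=0.2413
  (v11,v10,v2) [++-] → (-1.13845, -0.7387, -0.421447)–(-1.13845, -0.7387, 0.421447)  len=0.8429
  (v10,v7,v6) [++-] → (0, -0.7387, -1.4206)–(-0.225387, -0.7387, -1.33451)  len=0.2413
  (v3,v9,v4) [-+-] → (1.13845, -0.7387, 0.421447)–(0.225387, -0.7387, 1.33451)  len=1.2913
  (v3,v6,v8) [--+] → (0.225387, -0.7387, -1.33451)–(1.13845, -0.7387, -0.421447)  len=1.2913
  (v3,v8,v9) [-++] → (1.13845, -0.7387, -0.421447)–(1.13845, -0.7387, 0.421447)  len=0.8429
  (v4,v9,v5) [-++] → (0.225387, -0.7387, 1.33451)–(0, -0.7387, 1.4206)  len=0.2413
  (v2,v4,v11) [--+] → (-0.225387, -0.7387, 1.33451)–(-1.13845, -0.7387, 0.421447)  len=1.2913
  (v6,v2,v10) [--+] → (-1.13845, -0.7387, -0.421447)–(-0.225387, -0.7387, -1.33451)  len=1.2913
  (v8,v6,v7) [+-+] → (0.225387, -0.7387, -1.33451)–(0, -0.7387, -1.4206)  len=0.2413

Chained into 1 loop(s):
  loop 1: 10 segments, perimeter = 7.8159
Total perimeter = 7.816


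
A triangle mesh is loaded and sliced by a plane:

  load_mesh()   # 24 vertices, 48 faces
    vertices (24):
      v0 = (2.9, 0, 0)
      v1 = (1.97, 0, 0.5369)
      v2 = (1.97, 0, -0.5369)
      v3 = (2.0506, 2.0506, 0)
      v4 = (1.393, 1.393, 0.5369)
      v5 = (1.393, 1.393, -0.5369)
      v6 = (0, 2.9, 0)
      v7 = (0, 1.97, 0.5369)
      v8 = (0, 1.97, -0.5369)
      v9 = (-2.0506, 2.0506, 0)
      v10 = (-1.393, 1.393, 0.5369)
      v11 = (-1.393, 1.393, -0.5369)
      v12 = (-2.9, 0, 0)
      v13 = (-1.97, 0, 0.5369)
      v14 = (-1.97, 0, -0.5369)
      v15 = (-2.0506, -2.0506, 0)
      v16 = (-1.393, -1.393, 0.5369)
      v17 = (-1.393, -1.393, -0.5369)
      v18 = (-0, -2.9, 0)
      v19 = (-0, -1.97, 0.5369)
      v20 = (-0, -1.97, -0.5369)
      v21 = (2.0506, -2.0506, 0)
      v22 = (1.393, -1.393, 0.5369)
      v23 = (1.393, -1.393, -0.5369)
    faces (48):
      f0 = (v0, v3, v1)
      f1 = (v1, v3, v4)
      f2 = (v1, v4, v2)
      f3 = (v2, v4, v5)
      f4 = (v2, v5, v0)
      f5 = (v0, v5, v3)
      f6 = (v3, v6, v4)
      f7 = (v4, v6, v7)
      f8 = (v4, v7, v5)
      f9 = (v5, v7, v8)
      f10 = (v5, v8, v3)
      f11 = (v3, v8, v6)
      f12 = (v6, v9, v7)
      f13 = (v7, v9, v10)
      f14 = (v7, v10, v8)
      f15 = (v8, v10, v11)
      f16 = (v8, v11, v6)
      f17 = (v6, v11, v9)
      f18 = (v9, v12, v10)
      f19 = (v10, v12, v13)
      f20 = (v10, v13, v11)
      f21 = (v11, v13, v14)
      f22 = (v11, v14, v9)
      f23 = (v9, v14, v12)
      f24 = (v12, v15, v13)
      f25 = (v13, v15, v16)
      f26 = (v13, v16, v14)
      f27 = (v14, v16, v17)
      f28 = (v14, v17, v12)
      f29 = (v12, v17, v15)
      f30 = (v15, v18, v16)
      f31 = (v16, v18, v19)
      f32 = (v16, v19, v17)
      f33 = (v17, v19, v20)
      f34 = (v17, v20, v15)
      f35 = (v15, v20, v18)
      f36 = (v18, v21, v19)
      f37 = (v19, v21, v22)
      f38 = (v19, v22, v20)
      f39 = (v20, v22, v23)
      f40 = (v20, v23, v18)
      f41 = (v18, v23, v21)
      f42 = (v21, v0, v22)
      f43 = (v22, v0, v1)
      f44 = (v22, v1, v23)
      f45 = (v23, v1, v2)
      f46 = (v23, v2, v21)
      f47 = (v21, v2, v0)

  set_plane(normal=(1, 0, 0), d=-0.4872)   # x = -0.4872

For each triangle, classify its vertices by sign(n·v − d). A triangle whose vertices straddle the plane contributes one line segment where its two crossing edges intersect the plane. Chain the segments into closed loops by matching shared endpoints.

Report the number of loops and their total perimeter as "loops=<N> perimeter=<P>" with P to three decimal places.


loops=2 perimeter=6.443

Straddling triangles (12 of 48):
  (v6,v9,v7) [+-+] → (-0.4872, 2.69819, 0)–(-0.4872, 1.98915, 0.409338)  len=0.8187
  (v7,v9,v10) [+--] → (-0.4872, 1.98915, 0.409338)–(-0.4872, 1.76819, 0.5369)  len=0.2551
  (v7,v10,v8) [+-+] → (-0.4872, 1.76819, 0.5369)–(-0.4872, 1.76819, -0.16134)  len=0.6982
  (v8,v10,v11) [+--] → (-0.4872, 1.76819, -0.16134)–(-0.4872, 1.76819, -0.5369)  len=0.3756
  (v8,v11,v6) [+-+] → (-0.4872, 1.76819, -0.5369)–(-0.4872, 2.37293, -0.18778)  len=0.6983
  (v6,v11,v9) [+--] → (-0.4872, 2.37293, -0.18778)–(-0.4872, 2.69819, 0)  len=0.3756
  (v15,v18,v16) [-+-] → (-0.4872, -2.69819, 0)–(-0.4872, -2.37293, 0.18778)  len=0.3756
  (v16,v18,v19) [-++] → (-0.4872, -2.37293, 0.18778)–(-0.4872, -1.76819, 0.5369)  len=0.6983
  (v16,v19,v17) [-+-] → (-0.4872, -1.76819, 0.5369)–(-0.4872, -1.76819, 0.16134)  len=0.3756
  (v17,v19,v20) [-++] → (-0.4872, -1.76819, 0.16134)–(-0.4872, -1.76819, -0.5369)  len=0.6982
  (v17,v20,v15) [-+-] → (-0.4872, -1.76819, -0.5369)–(-0.4872, -1.98915, -0.409338)  len=0.2551
  (v15,v20,v18) [-++] → (-0.4872, -1.98915, -0.409338)–(-0.4872, -2.69819, 0)  len=0.8187

Chained into 2 loop(s):
  loop 1: 6 segments, perimeter = 3.2215
  loop 2: 6 segments, perimeter = 3.2215
Total perimeter = 6.443


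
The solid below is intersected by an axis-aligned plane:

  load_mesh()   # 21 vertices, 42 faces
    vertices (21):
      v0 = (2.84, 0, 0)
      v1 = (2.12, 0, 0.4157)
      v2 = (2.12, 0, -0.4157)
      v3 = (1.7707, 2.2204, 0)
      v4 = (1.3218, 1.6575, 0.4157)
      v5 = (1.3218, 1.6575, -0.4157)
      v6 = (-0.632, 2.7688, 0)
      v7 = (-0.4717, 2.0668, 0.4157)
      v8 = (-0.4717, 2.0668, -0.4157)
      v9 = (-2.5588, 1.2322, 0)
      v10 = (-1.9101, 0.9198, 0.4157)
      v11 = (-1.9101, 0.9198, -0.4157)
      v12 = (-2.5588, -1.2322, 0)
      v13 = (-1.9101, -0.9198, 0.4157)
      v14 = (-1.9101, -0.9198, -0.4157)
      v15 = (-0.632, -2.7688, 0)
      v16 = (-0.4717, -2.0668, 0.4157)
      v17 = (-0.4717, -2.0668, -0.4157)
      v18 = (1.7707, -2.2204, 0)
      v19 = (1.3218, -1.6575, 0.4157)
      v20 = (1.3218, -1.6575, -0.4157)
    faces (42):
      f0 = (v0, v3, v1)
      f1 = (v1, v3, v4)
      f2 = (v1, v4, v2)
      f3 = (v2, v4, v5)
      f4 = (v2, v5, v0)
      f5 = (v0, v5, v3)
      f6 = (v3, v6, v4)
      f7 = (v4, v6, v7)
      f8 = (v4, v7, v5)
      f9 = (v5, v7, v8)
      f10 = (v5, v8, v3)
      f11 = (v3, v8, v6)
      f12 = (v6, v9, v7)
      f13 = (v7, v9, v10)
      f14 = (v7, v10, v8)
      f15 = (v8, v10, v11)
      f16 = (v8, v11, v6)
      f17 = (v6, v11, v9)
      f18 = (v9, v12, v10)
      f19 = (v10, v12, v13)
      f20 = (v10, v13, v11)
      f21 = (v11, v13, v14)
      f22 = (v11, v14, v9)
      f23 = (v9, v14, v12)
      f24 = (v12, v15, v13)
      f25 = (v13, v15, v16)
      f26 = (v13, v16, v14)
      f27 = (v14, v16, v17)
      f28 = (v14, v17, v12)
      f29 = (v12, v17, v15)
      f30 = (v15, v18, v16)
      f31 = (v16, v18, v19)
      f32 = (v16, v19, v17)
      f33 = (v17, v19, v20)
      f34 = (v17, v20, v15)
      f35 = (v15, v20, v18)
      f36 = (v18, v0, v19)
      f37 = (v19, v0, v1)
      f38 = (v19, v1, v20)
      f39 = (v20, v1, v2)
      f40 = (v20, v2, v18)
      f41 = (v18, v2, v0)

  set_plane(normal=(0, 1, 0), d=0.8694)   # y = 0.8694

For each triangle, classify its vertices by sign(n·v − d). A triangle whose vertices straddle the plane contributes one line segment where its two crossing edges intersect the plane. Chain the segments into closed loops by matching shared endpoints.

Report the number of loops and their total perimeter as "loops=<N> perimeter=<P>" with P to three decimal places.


Straddling triangles (12 of 42):
  (v0,v3,v1) [-+-] → (2.42131, 0.8694, 0)–(1.98323, 0.8694, 0.252932)  len=0.5059
  (v1,v3,v4) [-++] → (1.98323, 0.8694, 0.252932)–(1.70132, 0.8694, 0.4157)  len=0.3255
  (v1,v4,v2) [-+-] → (1.70132, 0.8694, 0.4157)–(1.70132, 0.8694, 0.02039)  len=0.3953
  (v2,v4,v5) [-++] → (1.70132, 0.8694, 0.02039)–(1.70132, 0.8694, -0.4157)  len=0.4361
  (v2,v5,v0) [-+-] → (1.70132, 0.8694, -0.4157)–(2.04367, 0.8694, -0.218045)  len=0.3953
  (v0,v5,v3) [-++] → (2.04367, 0.8694, -0.218045)–(2.42131, 0.8694, 0)  len=0.4361
  (v9,v12,v10) [+-+] → (-2.5588, 0.8694, 0)–(-1.92529, 0.8694, 0.405964)  len=0.7524
  (v10,v12,v13) [+--] → (-1.92529, 0.8694, 0.405964)–(-1.9101, 0.8694, 0.4157)  len=0.0180
  (v10,v13,v11) [+-+] → (-1.9101, 0.8694, 0.4157)–(-1.9101, 0.8694, -0.392922)  len=0.8086
  (v11,v13,v14) [+--] → (-1.9101, 0.8694, -0.392922)–(-1.9101, 0.8694, -0.4157)  len=0.0228
  (v11,v14,v9) [+-+] → (-1.9101, 0.8694, -0.4157)–(-2.44944, 0.8694, -0.0700818)  len=0.6406
  (v9,v14,v12) [+--] → (-2.44944, 0.8694, -0.0700818)–(-2.5588, 0.8694, 0)  len=0.1299

Chained into 2 loop(s):
  loop 1: 6 segments, perimeter = 2.4942
  loop 2: 6 segments, perimeter = 2.3723
Total perimeter = 4.866

loops=2 perimeter=4.866


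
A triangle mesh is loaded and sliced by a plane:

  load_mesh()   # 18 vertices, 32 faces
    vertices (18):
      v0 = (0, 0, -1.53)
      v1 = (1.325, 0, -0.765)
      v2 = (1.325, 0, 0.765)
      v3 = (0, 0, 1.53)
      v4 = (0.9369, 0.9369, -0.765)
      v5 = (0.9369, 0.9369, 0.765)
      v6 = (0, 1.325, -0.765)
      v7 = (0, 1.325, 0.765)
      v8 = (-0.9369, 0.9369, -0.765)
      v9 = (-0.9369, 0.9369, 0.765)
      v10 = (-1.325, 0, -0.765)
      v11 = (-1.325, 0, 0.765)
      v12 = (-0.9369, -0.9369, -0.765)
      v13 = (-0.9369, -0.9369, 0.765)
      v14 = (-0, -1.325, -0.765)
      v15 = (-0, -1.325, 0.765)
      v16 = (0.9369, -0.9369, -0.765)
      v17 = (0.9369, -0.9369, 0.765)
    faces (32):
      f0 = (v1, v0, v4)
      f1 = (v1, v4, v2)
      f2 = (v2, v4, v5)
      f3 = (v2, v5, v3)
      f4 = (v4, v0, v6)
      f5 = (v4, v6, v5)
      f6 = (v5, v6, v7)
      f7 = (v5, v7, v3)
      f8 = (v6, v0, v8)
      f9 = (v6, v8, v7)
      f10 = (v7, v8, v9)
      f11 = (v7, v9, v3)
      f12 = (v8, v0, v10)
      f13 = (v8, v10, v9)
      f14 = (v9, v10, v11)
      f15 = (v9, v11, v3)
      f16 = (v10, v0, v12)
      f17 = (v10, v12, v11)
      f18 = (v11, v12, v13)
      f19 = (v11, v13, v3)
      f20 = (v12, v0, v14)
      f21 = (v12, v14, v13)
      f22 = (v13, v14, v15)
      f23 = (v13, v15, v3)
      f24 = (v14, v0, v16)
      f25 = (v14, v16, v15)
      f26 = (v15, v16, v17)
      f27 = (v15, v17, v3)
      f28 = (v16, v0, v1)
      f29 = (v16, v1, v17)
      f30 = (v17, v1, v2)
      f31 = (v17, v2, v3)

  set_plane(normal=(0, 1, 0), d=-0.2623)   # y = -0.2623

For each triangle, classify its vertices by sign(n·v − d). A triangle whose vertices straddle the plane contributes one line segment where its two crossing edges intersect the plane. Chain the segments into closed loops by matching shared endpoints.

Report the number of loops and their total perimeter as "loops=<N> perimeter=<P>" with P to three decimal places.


Straddling triangles (12 of 32):
  (v10,v0,v12) [++-] → (-0.2623, -0.2623, -1.31583)–(-1.21635, -0.2623, -0.765)  len=1.1016
  (v10,v12,v11) [+-+] → (-1.21635, -0.2623, -0.765)–(-1.21635, -0.2623, 0.336652)  len=1.1017
  (v11,v12,v13) [+--] → (-1.21635, -0.2623, 0.336652)–(-1.21635, -0.2623, 0.765)  len=0.4283
  (v11,v13,v3) [+-+] → (-1.21635, -0.2623, 0.765)–(-0.2623, -0.2623, 1.31583)  len=1.1016
  (v12,v0,v14) [-+-] → (-0.2623, -0.2623, -1.31583)–(0, -0.2623, -1.37856)  len=0.2697
  (v13,v15,v3) [--+] → (0, -0.2623, 1.37856)–(-0.2623, -0.2623, 1.31583)  len=0.2697
  (v14,v0,v16) [-+-] → (0, -0.2623, -1.37856)–(0.2623, -0.2623, -1.31583)  len=0.2697
  (v15,v17,v3) [--+] → (0.2623, -0.2623, 1.31583)–(0, -0.2623, 1.37856)  len=0.2697
  (v16,v0,v1) [-++] → (0.2623, -0.2623, -1.31583)–(1.21635, -0.2623, -0.765)  len=1.1016
  (v16,v1,v17) [-+-] → (1.21635, -0.2623, -0.765)–(1.21635, -0.2623, -0.336652)  len=0.4283
  (v17,v1,v2) [-++] → (1.21635, -0.2623, -0.336652)–(1.21635, -0.2623, 0.765)  len=1.1017
  (v17,v2,v3) [-++] → (1.21635, -0.2623, 0.765)–(0.2623, -0.2623, 1.31583)  len=1.1016

Chained into 1 loop(s):
  loop 1: 12 segments, perimeter = 8.5454
Total perimeter = 8.545

loops=1 perimeter=8.545


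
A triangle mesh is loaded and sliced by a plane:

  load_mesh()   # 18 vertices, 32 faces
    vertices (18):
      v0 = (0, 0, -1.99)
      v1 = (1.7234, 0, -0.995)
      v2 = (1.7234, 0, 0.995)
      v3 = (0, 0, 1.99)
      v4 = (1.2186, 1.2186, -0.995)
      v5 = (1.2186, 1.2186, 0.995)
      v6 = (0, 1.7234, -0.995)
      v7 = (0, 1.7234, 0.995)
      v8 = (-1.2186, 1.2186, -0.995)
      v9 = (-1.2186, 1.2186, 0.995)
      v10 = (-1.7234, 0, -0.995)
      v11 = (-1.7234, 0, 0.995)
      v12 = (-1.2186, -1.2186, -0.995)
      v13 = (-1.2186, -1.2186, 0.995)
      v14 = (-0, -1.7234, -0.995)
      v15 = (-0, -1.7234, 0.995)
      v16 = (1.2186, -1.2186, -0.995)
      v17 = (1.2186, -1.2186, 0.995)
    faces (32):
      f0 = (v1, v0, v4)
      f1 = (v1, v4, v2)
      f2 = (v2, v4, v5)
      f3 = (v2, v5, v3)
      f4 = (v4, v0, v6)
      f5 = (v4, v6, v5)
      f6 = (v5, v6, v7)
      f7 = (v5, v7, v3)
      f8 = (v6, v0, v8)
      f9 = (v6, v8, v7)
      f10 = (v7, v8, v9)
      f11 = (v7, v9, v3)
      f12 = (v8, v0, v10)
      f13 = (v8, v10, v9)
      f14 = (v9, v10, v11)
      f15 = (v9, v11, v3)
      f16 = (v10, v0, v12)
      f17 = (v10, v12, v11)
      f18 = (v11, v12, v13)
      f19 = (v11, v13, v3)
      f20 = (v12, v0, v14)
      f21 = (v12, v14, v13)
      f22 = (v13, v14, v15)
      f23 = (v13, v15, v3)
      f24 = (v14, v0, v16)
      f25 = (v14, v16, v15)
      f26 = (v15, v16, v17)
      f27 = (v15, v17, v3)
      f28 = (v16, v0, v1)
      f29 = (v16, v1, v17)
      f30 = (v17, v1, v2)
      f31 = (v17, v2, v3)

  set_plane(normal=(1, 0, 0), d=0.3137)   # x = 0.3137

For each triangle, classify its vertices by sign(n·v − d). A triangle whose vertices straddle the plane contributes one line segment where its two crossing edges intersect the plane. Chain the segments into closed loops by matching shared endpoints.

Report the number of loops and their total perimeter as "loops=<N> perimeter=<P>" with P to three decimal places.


Straddling triangles (12 of 32):
  (v1,v0,v4) [+-+] → (0.3137, 0, -1.80889)–(0.3137, 0.3137, -1.73386)  len=0.3225
  (v2,v5,v3) [++-] → (0.3137, 0.3137, 1.73386)–(0.3137, 0, 1.80889)  len=0.3225
  (v4,v0,v6) [+--] → (0.3137, 0.3137, -1.73386)–(0.3137, 1.59345, -0.995)  len=1.4777
  (v4,v6,v5) [+-+] → (0.3137, 1.59345, -0.995)–(0.3137, 1.59345, -0.482721)  len=0.5123
  (v5,v6,v7) [+--] → (0.3137, 1.59345, -0.482721)–(0.3137, 1.59345, 0.995)  len=1.4777
  (v5,v7,v3) [+--] → (0.3137, 1.59345, 0.995)–(0.3137, 0.3137, 1.73386)  len=1.4777
  (v14,v0,v16) [--+] → (0.3137, -0.3137, -1.73386)–(0.3137, -1.59345, -0.995)  len=1.4777
  (v14,v16,v15) [-+-] → (0.3137, -1.59345, -0.995)–(0.3137, -1.59345, 0.482721)  len=1.4777
  (v15,v16,v17) [-++] → (0.3137, -1.59345, 0.482721)–(0.3137, -1.59345, 0.995)  len=0.5123
  (v15,v17,v3) [-+-] → (0.3137, -1.59345, 0.995)–(0.3137, -0.3137, 1.73386)  len=1.4777
  (v16,v0,v1) [+-+] → (0.3137, -0.3137, -1.73386)–(0.3137, 0, -1.80889)  len=0.3225
  (v17,v2,v3) [++-] → (0.3137, 0, 1.80889)–(0.3137, -0.3137, 1.73386)  len=0.3225

Chained into 1 loop(s):
  loop 1: 12 segments, perimeter = 11.1811
Total perimeter = 11.181

loops=1 perimeter=11.181


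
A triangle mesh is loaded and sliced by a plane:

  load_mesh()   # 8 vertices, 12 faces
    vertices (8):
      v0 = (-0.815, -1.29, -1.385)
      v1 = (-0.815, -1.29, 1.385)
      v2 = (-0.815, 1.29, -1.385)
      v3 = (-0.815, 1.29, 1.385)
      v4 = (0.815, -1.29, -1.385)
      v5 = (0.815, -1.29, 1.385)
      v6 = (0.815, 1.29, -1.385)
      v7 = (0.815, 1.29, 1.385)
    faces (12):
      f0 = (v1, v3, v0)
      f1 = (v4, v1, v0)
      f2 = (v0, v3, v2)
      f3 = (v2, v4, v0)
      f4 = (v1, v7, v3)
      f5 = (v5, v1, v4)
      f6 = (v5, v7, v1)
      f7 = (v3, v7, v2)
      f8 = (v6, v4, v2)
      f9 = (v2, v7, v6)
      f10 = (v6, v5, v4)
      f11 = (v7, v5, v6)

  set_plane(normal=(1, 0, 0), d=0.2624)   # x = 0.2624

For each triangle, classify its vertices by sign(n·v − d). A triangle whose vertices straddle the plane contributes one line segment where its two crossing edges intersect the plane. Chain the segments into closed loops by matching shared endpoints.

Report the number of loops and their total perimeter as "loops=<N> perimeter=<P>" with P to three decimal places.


loops=1 perimeter=10.700

Straddling triangles (8 of 12):
  (v4,v1,v0) [+--] → (0.2624, -1.29, -0.445919)–(0.2624, -1.29, -1.385)  len=0.9391
  (v2,v4,v0) [-+-] → (0.2624, -0.415333, -1.385)–(0.2624, -1.29, -1.385)  len=0.8747
  (v1,v7,v3) [-+-] → (0.2624, 0.415333, 1.385)–(0.2624, 1.29, 1.385)  len=0.8747
  (v5,v1,v4) [+-+] → (0.2624, -1.29, 1.385)–(0.2624, -1.29, -0.445919)  len=1.8309
  (v5,v7,v1) [++-] → (0.2624, 0.415333, 1.385)–(0.2624, -1.29, 1.385)  len=1.7053
  (v3,v7,v2) [-+-] → (0.2624, 1.29, 1.385)–(0.2624, 1.29, 0.445919)  len=0.9391
  (v6,v4,v2) [++-] → (0.2624, -0.415333, -1.385)–(0.2624, 1.29, -1.385)  len=1.7053
  (v2,v7,v6) [-++] → (0.2624, 1.29, 0.445919)–(0.2624, 1.29, -1.385)  len=1.8309

Chained into 1 loop(s):
  loop 1: 8 segments, perimeter = 10.7000
Total perimeter = 10.700


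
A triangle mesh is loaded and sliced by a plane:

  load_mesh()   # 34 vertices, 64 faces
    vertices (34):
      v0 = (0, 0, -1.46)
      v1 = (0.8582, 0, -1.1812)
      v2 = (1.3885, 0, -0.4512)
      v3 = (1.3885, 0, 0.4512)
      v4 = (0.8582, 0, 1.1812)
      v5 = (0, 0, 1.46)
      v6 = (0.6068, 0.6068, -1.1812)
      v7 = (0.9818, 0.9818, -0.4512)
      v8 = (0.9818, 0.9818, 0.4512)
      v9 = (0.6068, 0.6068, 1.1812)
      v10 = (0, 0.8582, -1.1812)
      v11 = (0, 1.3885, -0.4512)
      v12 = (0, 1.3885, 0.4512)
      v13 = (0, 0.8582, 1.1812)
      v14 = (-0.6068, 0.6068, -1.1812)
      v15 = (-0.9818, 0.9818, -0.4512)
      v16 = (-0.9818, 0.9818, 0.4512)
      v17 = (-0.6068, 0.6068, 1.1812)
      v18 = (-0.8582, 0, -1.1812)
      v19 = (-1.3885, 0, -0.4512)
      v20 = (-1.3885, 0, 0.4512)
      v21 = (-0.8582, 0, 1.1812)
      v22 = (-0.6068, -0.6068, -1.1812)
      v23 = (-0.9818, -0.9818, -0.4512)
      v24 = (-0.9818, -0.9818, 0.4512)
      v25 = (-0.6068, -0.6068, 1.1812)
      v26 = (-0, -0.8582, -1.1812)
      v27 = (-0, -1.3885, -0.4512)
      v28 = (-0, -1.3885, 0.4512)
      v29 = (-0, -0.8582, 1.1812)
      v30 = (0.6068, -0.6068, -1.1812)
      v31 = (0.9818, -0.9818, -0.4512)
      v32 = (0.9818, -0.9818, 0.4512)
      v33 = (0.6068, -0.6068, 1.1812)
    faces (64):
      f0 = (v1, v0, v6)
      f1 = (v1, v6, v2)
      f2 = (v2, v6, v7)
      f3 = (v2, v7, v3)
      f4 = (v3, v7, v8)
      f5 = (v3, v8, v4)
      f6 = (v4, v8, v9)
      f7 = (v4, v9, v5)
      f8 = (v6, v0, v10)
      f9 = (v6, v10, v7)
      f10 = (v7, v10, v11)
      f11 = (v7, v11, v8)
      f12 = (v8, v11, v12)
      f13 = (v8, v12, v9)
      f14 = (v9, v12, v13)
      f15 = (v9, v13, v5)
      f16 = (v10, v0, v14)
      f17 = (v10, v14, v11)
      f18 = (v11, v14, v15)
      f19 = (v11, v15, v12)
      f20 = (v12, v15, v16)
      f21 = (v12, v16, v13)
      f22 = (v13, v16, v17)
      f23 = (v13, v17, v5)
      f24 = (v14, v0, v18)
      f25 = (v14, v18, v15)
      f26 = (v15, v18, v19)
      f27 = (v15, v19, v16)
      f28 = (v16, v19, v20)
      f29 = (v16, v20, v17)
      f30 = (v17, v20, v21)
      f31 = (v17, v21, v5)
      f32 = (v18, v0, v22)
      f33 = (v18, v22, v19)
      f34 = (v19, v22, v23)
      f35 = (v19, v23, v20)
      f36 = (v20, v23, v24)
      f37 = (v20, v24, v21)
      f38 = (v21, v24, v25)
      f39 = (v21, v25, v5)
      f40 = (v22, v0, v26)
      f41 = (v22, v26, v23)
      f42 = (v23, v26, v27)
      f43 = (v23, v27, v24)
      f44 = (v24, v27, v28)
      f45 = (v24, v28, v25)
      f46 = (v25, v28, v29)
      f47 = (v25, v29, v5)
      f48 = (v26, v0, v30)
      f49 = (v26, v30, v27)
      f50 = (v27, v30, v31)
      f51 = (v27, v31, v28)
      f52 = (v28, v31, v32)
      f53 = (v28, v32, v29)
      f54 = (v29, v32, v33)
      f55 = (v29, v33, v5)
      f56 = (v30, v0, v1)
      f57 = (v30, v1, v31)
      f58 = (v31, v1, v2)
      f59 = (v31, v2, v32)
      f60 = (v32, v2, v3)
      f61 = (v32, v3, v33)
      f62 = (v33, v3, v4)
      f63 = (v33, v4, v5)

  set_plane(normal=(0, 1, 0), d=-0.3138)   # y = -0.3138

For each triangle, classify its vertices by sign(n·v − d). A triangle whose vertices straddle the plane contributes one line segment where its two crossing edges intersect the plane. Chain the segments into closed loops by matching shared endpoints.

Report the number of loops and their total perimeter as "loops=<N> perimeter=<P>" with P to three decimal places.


Straddling triangles (20 of 64):
  (v18,v0,v22) [++-] → (-0.3138, -0.3138, -1.31582)–(-0.728191, -0.3138, -1.1812)  len=0.4357
  (v18,v22,v19) [+-+] → (-0.728191, -0.3138, -1.1812)–(-0.984252, -0.3138, -0.828712)  len=0.4357
  (v19,v22,v23) [+--] → (-0.984252, -0.3138, -0.828712)–(-1.25851, -0.3138, -0.4512)  len=0.4666
  (v19,v23,v20) [+-+] → (-1.25851, -0.3138, -0.4512)–(-1.25851, -0.3138, 0.162778)  len=0.6140
  (v20,v23,v24) [+--] → (-1.25851, -0.3138, 0.162778)–(-1.25851, -0.3138, 0.4512)  len=0.2884
  (v20,v24,v21) [+-+] → (-1.25851, -0.3138, 0.4512)–(-0.897705, -0.3138, 0.94788)  len=0.6139
  (v21,v24,v25) [+--] → (-0.897705, -0.3138, 0.94788)–(-0.728191, -0.3138, 1.1812)  len=0.2884
  (v21,v25,v5) [+-+] → (-0.728191, -0.3138, 1.1812)–(-0.3138, -0.3138, 1.31582)  len=0.4357
  (v22,v0,v26) [-+-] → (-0.3138, -0.3138, -1.31582)–(0, -0.3138, -1.35806)  len=0.3166
  (v25,v29,v5) [--+] → (0, -0.3138, 1.35806)–(-0.3138, -0.3138, 1.31582)  len=0.3166
  (v26,v0,v30) [-+-] → (0, -0.3138, -1.35806)–(0.3138, -0.3138, -1.31582)  len=0.3166
  (v29,v33,v5) [--+] → (0.3138, -0.3138, 1.31582)–(0, -0.3138, 1.35806)  len=0.3166
  (v30,v0,v1) [-++] → (0.3138, -0.3138, -1.31582)–(0.728191, -0.3138, -1.1812)  len=0.4357
  (v30,v1,v31) [-+-] → (0.728191, -0.3138, -1.1812)–(0.897705, -0.3138, -0.94788)  len=0.2884
  (v31,v1,v2) [-++] → (0.897705, -0.3138, -0.94788)–(1.25851, -0.3138, -0.4512)  len=0.6139
  (v31,v2,v32) [-+-] → (1.25851, -0.3138, -0.4512)–(1.25851, -0.3138, -0.162778)  len=0.2884
  (v32,v2,v3) [-++] → (1.25851, -0.3138, -0.162778)–(1.25851, -0.3138, 0.4512)  len=0.6140
  (v32,v3,v33) [-+-] → (1.25851, -0.3138, 0.4512)–(0.984252, -0.3138, 0.828712)  len=0.4666
  (v33,v3,v4) [-++] → (0.984252, -0.3138, 0.828712)–(0.728191, -0.3138, 1.1812)  len=0.4357
  (v33,v4,v5) [-++] → (0.728191, -0.3138, 1.1812)–(0.3138, -0.3138, 1.31582)  len=0.4357

Chained into 1 loop(s):
  loop 1: 20 segments, perimeter = 8.4233
Total perimeter = 8.423

loops=1 perimeter=8.423


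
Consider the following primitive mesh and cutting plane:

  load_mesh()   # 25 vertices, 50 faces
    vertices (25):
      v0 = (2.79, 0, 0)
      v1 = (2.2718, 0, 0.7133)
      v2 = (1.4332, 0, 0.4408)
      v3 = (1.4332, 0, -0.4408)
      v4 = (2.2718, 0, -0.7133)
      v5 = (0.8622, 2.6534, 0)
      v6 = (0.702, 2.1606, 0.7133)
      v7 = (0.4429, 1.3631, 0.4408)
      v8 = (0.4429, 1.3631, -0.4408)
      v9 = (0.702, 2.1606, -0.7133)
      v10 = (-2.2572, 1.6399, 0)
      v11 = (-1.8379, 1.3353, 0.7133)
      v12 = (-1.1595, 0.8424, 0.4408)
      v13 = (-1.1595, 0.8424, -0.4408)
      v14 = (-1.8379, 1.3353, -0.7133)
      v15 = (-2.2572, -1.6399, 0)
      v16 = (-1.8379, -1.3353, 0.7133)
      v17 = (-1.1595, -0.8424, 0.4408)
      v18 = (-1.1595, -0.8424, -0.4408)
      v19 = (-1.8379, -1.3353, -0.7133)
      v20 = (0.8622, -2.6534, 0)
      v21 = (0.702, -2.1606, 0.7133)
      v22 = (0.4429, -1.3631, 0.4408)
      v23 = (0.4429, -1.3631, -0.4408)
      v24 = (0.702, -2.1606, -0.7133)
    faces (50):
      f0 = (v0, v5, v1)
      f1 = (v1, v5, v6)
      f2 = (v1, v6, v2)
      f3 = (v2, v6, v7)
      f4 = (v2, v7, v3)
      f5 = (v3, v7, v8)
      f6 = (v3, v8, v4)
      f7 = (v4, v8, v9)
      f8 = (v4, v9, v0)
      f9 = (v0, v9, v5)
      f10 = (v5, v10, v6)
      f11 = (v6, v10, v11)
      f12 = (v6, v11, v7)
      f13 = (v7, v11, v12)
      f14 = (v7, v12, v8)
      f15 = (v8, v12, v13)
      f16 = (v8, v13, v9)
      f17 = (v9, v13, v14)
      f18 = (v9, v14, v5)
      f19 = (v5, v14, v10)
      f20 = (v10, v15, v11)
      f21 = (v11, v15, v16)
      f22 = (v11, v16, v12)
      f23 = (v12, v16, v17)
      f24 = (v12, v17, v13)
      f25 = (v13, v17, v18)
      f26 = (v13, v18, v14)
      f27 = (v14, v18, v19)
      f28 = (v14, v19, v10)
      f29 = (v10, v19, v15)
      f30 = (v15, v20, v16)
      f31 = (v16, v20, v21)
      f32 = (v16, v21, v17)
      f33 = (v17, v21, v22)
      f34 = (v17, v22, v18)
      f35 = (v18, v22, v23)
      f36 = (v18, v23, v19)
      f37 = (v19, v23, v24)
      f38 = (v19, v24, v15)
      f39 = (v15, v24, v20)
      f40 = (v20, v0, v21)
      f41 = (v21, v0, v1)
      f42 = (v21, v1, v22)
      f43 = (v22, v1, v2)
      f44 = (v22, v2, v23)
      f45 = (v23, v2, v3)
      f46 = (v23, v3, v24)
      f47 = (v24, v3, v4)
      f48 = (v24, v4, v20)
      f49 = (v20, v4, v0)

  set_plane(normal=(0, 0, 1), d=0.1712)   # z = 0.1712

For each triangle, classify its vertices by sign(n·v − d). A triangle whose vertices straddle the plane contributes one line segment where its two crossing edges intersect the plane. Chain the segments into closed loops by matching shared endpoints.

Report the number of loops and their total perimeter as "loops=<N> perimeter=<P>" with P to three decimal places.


Straddling triangles (20 of 50):
  (v0,v5,v1) [--+] → (1.20052, 2.01655, 0.1712)–(2.66563, 0, 0.1712)  len=2.4926
  (v1,v5,v6) [+-+] → (1.20052, 2.01655, 0.1712)–(0.82375, 2.53512, 0.1712)  len=0.6410
  (v2,v7,v3) [++-] → (0.745741, 0.946254, 0.1712)–(1.4332, 0, 0.1712)  len=1.1696
  (v3,v7,v8) [-+-] → (0.745741, 0.946254, 0.1712)–(0.4429, 1.3631, 0.1712)  len=0.5152
  (v5,v10,v6) [--+] → (-1.54696, 1.76487, 0.1712)–(0.82375, 2.53512, 0.1712)  len=2.4927
  (v6,v10,v11) [+-+] → (-1.54696, 1.76487, 0.1712)–(-2.15656, 1.56679, 0.1712)  len=0.6410
  (v7,v12,v8) [++-] → (-0.669474, 1.00163, 0.1712)–(0.4429, 1.3631, 0.1712)  len=1.1696
  (v8,v12,v13) [-+-] → (-0.669474, 1.00163, 0.1712)–(-1.1595, 0.8424, 0.1712)  len=0.5152
  (v10,v15,v11) [--+] → (-2.15656, -0.925819, 0.1712)–(-2.15656, 1.56679, 0.1712)  len=2.4926
  (v11,v15,v16) [+-+] → (-2.15656, -0.925819, 0.1712)–(-2.15656, -1.56679, 0.1712)  len=0.6410
  (v12,v17,v13) [++-] → (-1.1595, -0.327175, 0.1712)–(-1.1595, 0.8424, 0.1712)  len=1.1696
  (v13,v17,v18) [-+-] → (-1.1595, -0.327175, 0.1712)–(-1.1595, -0.8424, 0.1712)  len=0.5152
  (v15,v20,v16) [--+] → (0.214146, -2.33704, 0.1712)–(-2.15656, -1.56679, 0.1712)  len=2.4927
  (v16,v20,v21) [+-+] → (0.214146, -2.33704, 0.1712)–(0.82375, -2.53512, 0.1712)  len=0.6410
  (v17,v22,v18) [++-] → (-0.0471261, -1.20387, 0.1712)–(-1.1595, -0.8424, 0.1712)  len=1.1696
  (v18,v22,v23) [-+-] → (-0.0471261, -1.20387, 0.1712)–(0.4429, -1.3631, 0.1712)  len=0.5152
  (v20,v0,v21) [--+] → (2.28886, -0.518568, 0.1712)–(0.82375, -2.53512, 0.1712)  len=2.4926
  (v21,v0,v1) [+-+] → (2.28886, -0.518568, 0.1712)–(2.66563, 0, 0.1712)  len=0.6410
  (v22,v2,v23) [++-] → (1.13036, -0.416846, 0.1712)–(0.4429, -1.3631, 0.1712)  len=1.1696
  (v23,v2,v3) [-+-] → (1.13036, -0.416846, 0.1712)–(1.4332, 0, 0.1712)  len=0.5152

Chained into 2 loop(s):
  loop 1: 10 segments, perimeter = 15.6681
  loop 2: 10 segments, perimeter = 8.4243
Total perimeter = 24.092

loops=2 perimeter=24.092


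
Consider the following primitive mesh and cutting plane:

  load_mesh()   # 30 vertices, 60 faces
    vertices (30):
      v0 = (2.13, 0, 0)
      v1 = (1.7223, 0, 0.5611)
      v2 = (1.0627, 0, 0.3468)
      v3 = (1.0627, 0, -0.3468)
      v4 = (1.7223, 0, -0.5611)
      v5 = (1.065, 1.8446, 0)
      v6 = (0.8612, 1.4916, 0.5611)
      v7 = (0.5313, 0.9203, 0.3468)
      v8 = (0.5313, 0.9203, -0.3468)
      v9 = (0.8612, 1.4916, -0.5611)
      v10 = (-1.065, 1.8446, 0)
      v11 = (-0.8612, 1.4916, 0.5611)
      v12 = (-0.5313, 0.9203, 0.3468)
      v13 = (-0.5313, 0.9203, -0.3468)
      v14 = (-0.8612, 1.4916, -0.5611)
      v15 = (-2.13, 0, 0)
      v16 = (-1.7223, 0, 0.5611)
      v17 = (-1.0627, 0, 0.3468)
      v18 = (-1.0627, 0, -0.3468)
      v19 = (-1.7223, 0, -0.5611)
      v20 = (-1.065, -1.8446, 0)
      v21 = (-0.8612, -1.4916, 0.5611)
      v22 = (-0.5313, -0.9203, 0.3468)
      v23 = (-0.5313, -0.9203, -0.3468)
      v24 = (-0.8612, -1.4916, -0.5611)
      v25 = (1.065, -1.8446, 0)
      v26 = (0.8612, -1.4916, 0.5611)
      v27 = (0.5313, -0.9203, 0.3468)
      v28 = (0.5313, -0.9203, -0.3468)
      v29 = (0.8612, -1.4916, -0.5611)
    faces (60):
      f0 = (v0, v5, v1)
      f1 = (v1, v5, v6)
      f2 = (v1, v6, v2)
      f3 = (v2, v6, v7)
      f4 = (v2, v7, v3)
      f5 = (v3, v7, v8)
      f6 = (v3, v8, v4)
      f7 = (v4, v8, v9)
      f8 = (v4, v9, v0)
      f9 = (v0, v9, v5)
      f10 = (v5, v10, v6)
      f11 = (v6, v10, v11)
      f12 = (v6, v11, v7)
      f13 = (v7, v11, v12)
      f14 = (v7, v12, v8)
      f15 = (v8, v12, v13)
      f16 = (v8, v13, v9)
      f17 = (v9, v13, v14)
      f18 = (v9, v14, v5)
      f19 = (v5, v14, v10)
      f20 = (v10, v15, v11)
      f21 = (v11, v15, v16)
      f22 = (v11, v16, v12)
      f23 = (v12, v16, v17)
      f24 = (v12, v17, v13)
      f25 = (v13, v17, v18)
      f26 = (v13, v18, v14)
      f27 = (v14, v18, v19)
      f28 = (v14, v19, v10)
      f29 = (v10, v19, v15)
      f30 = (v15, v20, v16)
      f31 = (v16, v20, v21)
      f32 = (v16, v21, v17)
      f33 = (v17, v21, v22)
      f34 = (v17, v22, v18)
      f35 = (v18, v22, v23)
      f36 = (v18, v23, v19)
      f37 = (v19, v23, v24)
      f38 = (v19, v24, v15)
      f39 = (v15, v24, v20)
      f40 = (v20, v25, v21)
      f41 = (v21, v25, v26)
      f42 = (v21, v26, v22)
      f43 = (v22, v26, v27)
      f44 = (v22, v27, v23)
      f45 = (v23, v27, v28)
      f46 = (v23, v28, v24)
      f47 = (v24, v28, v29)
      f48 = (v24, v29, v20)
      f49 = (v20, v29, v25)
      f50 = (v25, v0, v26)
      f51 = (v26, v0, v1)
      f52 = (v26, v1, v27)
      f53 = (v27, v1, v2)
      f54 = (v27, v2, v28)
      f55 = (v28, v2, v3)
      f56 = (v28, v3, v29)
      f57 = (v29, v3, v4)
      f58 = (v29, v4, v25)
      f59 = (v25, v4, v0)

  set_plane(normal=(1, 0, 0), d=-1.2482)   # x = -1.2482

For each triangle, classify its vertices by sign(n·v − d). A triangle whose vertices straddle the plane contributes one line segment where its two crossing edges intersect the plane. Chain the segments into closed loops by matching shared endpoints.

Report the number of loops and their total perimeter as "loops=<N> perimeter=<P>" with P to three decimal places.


Straddling triangles (14 of 60):
  (v10,v15,v11) [+-+] → (-1.2482, 1.52729, 0)–(-1.2482, 1.03664, 0.389957)  len=0.6267
  (v11,v15,v16) [+--] → (-1.2482, 1.03664, 0.389957)–(-1.2482, 0.821237, 0.5611)  len=0.2751
  (v11,v16,v12) [+-+] → (-1.2482, 0.821237, 0.5611)–(-1.2482, 0.366343, 0.475794)  len=0.4628
  (v12,v16,v17) [+-+] → (-1.2482, 0.366343, 0.475794)–(-1.2482, 0, 0.407068)  len=0.3727
  (v14,v18,v19) [++-] → (-1.2482, 0, -0.407068)–(-1.2482, 0.821237, -0.5611)  len=0.8356
  (v14,v19,v10) [+-+] → (-1.2482, 0.821237, -0.5611)–(-1.2482, 1.33048, -0.156388)  len=0.6505
  (v10,v19,v15) [+--] → (-1.2482, 1.33048, -0.156388)–(-1.2482, 1.52729, 0)  len=0.2514
  (v15,v20,v16) [-+-] → (-1.2482, -1.52729, 0)–(-1.2482, -1.33048, 0.156388)  len=0.2514
  (v16,v20,v21) [-++] → (-1.2482, -1.33048, 0.156388)–(-1.2482, -0.821237, 0.5611)  len=0.6505
  (v16,v21,v17) [-++] → (-1.2482, -0.821237, 0.5611)–(-1.2482, 0, 0.407068)  len=0.8356
  (v18,v23,v19) [++-] → (-1.2482, -0.366343, -0.475794)–(-1.2482, 0, -0.407068)  len=0.3727
  (v19,v23,v24) [-++] → (-1.2482, -0.366343, -0.475794)–(-1.2482, -0.821237, -0.5611)  len=0.4628
  (v19,v24,v15) [-+-] → (-1.2482, -0.821237, -0.5611)–(-1.2482, -1.03664, -0.389957)  len=0.2751
  (v15,v24,v20) [-++] → (-1.2482, -1.03664, -0.389957)–(-1.2482, -1.52729, 0)  len=0.6267

Chained into 1 loop(s):
  loop 1: 14 segments, perimeter = 6.9497
Total perimeter = 6.950

loops=1 perimeter=6.950
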